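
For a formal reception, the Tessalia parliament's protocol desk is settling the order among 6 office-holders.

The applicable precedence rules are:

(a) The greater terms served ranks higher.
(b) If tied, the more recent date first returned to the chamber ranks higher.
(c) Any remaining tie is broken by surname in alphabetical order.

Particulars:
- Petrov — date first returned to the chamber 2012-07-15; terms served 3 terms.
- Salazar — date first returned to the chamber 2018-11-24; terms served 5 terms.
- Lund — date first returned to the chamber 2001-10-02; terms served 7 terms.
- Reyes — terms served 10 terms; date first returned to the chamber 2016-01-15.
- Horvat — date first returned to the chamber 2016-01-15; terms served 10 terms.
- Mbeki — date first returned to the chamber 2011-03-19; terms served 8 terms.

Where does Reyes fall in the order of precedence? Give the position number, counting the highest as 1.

2

By terms served (higher first): Horvat and Reyes (both 10 terms); then Mbeki (8 terms); then Lund (7 terms); then Salazar (5 terms); then Petrov (3 terms).
Horvat and Reyes both have date first returned to the chamber 2016-01-15, so the next rule applies.
Among Horvat and Reyes, alphabetically by surname: Horvat before Reyes.
Order: Horvat, Reyes, Mbeki, Lund, Salazar, Petrov. So position 2.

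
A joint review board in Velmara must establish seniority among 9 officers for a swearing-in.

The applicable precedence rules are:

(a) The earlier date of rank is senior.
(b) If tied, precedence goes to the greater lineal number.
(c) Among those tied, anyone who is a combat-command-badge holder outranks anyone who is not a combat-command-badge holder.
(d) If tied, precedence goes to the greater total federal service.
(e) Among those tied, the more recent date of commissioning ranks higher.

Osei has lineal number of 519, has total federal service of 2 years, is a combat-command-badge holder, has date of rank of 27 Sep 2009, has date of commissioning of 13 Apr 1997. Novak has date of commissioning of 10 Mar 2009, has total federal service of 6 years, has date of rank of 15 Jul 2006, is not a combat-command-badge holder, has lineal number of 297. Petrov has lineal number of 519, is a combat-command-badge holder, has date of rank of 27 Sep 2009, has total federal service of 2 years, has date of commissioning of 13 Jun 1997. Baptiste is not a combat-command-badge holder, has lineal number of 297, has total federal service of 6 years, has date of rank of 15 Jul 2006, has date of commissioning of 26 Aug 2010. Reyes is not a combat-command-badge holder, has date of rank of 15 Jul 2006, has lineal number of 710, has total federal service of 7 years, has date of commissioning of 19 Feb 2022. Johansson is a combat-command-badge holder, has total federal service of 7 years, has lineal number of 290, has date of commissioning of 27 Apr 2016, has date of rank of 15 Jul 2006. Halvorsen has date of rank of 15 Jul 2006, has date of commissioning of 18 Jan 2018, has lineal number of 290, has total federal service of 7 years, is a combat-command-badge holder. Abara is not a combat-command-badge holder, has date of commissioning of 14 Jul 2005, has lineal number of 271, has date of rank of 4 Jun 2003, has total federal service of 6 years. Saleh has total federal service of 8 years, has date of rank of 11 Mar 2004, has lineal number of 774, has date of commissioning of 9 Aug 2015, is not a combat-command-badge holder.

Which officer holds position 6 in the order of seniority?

By date of rank (earlier first): Abara (4 Jun 2003); then Saleh (11 Mar 2004); then Reyes, Baptiste, Novak, Halvorsen and Johansson (each 15 Jul 2006); then Petrov and Osei (both 27 Sep 2009).
Among Reyes, Baptiste, Novak, Halvorsen and Johansson, by lineal number (higher first): Reyes (710) before Baptiste and Novak (297) before Halvorsen and Johansson (290).
Baptiste and Novak are each not a combat-command-badge holder, so the next rule applies.
Baptiste and Novak both have total federal service 6 years, so the next rule applies.
Among Baptiste and Novak, by date of commissioning (later first): Baptiste (26 Aug 2010) before Novak (10 Mar 2009).
Halvorsen and Johansson are each a combat-command-badge holder, so the next rule applies.
Halvorsen and Johansson both have total federal service 7 years, so the next rule applies.
Among Halvorsen and Johansson, by date of commissioning (later first): Halvorsen (18 Jan 2018) before Johansson (27 Apr 2016).
Petrov and Osei both have lineal number 519, so the next rule applies.
Petrov and Osei are each a combat-command-badge holder, so the next rule applies.
Petrov and Osei both have total federal service 2 years, so the next rule applies.
Among Petrov and Osei, by date of commissioning (later first): Petrov (13 Jun 1997) before Osei (13 Apr 1997).
Order: Abara, Saleh, Reyes, Baptiste, Novak, Halvorsen, Johansson, Petrov, Osei.

Halvorsen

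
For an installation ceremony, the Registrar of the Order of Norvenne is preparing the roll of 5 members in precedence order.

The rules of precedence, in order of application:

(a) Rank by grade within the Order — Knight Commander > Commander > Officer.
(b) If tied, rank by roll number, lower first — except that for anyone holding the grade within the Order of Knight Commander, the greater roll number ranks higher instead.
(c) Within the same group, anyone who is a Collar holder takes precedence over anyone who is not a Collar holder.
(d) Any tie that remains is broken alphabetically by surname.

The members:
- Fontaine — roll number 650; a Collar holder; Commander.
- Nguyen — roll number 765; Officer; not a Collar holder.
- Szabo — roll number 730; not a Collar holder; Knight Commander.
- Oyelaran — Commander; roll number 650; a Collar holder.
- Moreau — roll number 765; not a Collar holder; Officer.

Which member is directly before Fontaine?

Szabo

By grade within the Order: Szabo (Knight Commander); then Fontaine and Oyelaran (Commander); then Moreau and Nguyen (Officer).
Fontaine and Oyelaran both have roll number 650, so the next rule applies.
Fontaine and Oyelaran are each a Collar holder, so the next rule applies.
Among Fontaine and Oyelaran, alphabetically by surname: Fontaine before Oyelaran.
Moreau and Nguyen both have roll number 765, so the next rule applies.
Moreau and Nguyen are each not a Collar holder, so the next rule applies.
Among Moreau and Nguyen, alphabetically by surname: Moreau before Nguyen.
Order: Szabo, Fontaine, Oyelaran, Moreau, Nguyen.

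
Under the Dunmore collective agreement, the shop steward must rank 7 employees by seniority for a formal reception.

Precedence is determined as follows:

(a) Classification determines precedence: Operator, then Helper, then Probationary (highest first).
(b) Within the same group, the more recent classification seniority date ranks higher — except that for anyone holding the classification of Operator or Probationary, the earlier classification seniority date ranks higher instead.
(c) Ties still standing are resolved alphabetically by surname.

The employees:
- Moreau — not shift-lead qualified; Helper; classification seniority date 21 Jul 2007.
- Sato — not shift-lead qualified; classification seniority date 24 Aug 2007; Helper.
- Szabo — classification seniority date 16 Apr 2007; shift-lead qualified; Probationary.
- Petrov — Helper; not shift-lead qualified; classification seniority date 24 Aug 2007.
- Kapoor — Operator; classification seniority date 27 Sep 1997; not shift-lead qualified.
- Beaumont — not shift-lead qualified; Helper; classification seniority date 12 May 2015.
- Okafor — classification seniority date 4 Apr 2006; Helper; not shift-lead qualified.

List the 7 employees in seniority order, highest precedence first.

By classification: Kapoor (Operator); then Beaumont, Petrov, Sato, Moreau and Okafor (Helper); then Szabo (Probationary).
Among Beaumont, Petrov, Sato, Moreau and Okafor, by classification seniority date (later first): Beaumont (12 May 2015) before Petrov and Sato (24 Aug 2007) before Moreau (21 Jul 2007) before Okafor (4 Apr 2006).
Among Petrov and Sato, alphabetically by surname: Petrov before Sato.
Full order: Kapoor, Beaumont, Petrov, Sato, Moreau, Okafor, Szabo.

Kapoor, Beaumont, Petrov, Sato, Moreau, Okafor, Szabo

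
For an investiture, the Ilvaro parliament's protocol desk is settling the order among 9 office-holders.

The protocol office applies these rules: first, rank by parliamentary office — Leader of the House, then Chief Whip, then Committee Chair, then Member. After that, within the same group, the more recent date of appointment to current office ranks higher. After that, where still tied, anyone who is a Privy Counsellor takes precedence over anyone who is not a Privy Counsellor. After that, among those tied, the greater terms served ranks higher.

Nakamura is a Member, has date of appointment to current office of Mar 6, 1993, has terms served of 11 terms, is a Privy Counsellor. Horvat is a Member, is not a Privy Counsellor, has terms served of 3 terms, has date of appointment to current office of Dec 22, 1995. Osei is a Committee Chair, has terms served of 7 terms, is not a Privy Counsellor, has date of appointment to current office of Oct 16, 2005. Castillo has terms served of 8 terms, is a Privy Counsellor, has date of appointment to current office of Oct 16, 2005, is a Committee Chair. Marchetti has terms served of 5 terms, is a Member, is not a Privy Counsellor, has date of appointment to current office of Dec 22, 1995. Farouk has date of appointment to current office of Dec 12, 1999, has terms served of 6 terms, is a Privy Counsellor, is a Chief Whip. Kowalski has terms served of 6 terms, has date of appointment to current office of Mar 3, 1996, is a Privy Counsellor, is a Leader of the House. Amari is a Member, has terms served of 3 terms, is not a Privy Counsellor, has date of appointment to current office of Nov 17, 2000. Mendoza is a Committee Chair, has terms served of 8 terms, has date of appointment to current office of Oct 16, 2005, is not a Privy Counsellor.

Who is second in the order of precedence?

Farouk

By parliamentary office: Kowalski (Leader of the House); then Farouk (Chief Whip); then Castillo, Mendoza and Osei (Committee Chair); then Amari, Marchetti, Horvat and Nakamura (Member).
Castillo, Mendoza and Osei all have date of appointment to current office Oct 16, 2005, so the next rule applies.
Among Castillo, Mendoza and Osei, a Privy Counsellor before not a Privy Counsellor: Castillo (a Privy Counsellor) before Mendoza and Osei (not a Privy Counsellor).
Among Mendoza and Osei, by terms served (higher first): Mendoza (8 terms) before Osei (7 terms).
Among Amari, Marchetti, Horvat and Nakamura, by date of appointment to current office (later first): Amari (Nov 17, 2000) before Marchetti and Horvat (Dec 22, 1995) before Nakamura (Mar 6, 1993).
Marchetti and Horvat are each not a Privy Counsellor, so the next rule applies.
Among Marchetti and Horvat, by terms served (higher first): Marchetti (5 terms) before Horvat (3 terms).
Order: Kowalski, Farouk, Castillo, Mendoza, Osei, Amari, Marchetti, Horvat, Nakamura.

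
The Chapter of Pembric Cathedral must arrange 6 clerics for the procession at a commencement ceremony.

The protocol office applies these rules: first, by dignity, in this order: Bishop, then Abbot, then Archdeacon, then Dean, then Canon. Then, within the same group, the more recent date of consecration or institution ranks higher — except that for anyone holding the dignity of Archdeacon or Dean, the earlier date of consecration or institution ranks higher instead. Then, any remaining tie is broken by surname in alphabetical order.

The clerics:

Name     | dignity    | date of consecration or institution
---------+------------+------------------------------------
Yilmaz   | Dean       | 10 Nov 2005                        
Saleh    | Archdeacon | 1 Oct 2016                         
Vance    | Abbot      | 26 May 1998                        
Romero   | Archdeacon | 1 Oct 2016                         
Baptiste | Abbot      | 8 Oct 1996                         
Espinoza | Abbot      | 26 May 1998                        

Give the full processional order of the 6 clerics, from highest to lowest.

By dignity: Espinoza, Vance and Baptiste (Abbot); then Romero and Saleh (Archdeacon); then Yilmaz (Dean).
Among Espinoza, Vance and Baptiste, by date of consecration or institution (later first): Espinoza and Vance (26 May 1998) before Baptiste (8 Oct 1996).
Among Espinoza and Vance, alphabetically by surname: Espinoza before Vance.
Romero and Saleh both have date of consecration or institution 1 Oct 2016, so the next rule applies.
Among Romero and Saleh, alphabetically by surname: Romero before Saleh.
Full order: Espinoza, Vance, Baptiste, Romero, Saleh, Yilmaz.

Espinoza, Vance, Baptiste, Romero, Saleh, Yilmaz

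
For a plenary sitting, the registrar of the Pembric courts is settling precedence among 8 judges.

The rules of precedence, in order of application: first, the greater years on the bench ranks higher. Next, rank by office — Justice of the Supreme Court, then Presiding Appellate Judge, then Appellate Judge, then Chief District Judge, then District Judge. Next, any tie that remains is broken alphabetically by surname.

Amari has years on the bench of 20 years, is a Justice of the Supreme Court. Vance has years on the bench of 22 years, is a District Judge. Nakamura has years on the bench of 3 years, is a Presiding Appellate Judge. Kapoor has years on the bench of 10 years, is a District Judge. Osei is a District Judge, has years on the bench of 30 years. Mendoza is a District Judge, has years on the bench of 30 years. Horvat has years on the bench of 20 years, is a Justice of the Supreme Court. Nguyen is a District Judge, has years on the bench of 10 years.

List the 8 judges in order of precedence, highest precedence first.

By years on the bench (higher first): Mendoza and Osei (both 30 years); then Vance (22 years); then Amari and Horvat (both 20 years); then Kapoor and Nguyen (both 10 years); then Nakamura (3 years).
Mendoza and Osei are each District Judge, so the next rule applies.
Among Mendoza and Osei, alphabetically by surname: Mendoza before Osei.
Amari and Horvat are each Justice of the Supreme Court, so the next rule applies.
Among Amari and Horvat, alphabetically by surname: Amari before Horvat.
Kapoor and Nguyen are each District Judge, so the next rule applies.
Among Kapoor and Nguyen, alphabetically by surname: Kapoor before Nguyen.
Full order: Mendoza, Osei, Vance, Amari, Horvat, Kapoor, Nguyen, Nakamura.

Mendoza, Osei, Vance, Amari, Horvat, Kapoor, Nguyen, Nakamura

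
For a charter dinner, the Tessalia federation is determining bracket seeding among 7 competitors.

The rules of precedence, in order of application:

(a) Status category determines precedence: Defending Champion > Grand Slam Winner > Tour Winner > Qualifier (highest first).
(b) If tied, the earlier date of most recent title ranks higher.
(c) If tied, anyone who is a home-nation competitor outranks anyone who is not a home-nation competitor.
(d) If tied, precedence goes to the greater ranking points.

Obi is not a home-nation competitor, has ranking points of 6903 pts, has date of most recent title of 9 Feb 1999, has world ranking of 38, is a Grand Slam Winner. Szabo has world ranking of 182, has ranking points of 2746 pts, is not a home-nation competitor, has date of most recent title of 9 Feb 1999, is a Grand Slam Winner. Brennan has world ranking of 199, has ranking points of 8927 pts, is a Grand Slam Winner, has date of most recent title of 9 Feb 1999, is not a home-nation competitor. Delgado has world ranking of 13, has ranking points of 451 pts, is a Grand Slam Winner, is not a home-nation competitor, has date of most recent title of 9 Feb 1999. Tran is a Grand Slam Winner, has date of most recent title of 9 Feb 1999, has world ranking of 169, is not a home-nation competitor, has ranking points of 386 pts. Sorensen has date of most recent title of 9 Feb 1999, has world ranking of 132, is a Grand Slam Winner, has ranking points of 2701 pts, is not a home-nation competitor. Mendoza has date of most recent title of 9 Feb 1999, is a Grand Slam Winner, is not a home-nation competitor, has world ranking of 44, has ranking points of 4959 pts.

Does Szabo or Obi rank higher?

Obi

By status category: Brennan, Obi, Mendoza, Szabo, Sorensen, Delgado and Tran (Grand Slam Winner).
Brennan, Obi, Mendoza, Szabo, Sorensen, Delgado and Tran all have date of most recent title 9 Feb 1999, so the next rule applies.
Brennan, Obi, Mendoza, Szabo, Sorensen, Delgado and Tran are each not a home-nation competitor, so the next rule applies.
Among Brennan, Obi, Mendoza, Szabo, Sorensen, Delgado and Tran, by ranking points (higher first): Brennan (8927 pts) before Obi (6903 pts) before Mendoza (4959 pts) before Szabo (2746 pts) before Sorensen (2701 pts) before Delgado (451 pts) before Tran (386 pts).
So Obi takes precedence.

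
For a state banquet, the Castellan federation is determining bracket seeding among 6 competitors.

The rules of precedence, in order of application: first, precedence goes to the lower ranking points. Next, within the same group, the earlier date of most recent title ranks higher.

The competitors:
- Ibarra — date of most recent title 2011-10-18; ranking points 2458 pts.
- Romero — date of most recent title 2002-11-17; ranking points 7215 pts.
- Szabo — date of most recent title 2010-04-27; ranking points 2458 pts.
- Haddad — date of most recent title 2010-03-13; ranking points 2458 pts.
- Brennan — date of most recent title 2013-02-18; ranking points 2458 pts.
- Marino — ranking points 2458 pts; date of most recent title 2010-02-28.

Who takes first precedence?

Marino

By ranking points (lower first): Marino, Haddad, Szabo, Ibarra and Brennan (each 2458 pts); then Romero (7215 pts).
Among Marino, Haddad, Szabo, Ibarra and Brennan, by date of most recent title (earlier first): Marino (2010-02-28) before Haddad (2010-03-13) before Szabo (2010-04-27) before Ibarra (2011-10-18) before Brennan (2013-02-18).
Order: Marino, Haddad, Szabo, Ibarra, Brennan, Romero.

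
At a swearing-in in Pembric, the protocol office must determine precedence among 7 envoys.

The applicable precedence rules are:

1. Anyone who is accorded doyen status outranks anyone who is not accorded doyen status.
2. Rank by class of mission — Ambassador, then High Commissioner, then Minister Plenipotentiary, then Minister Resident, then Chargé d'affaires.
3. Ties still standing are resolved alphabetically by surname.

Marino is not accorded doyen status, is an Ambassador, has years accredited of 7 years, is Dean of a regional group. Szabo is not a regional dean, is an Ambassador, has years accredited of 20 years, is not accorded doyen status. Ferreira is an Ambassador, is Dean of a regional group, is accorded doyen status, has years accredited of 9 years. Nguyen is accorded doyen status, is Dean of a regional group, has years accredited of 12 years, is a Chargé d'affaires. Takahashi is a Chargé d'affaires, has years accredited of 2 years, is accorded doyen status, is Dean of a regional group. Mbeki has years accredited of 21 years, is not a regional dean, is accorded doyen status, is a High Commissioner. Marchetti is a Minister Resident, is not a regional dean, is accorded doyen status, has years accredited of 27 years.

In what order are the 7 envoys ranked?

Ferreira, Mbeki, Marchetti, Nguyen, Takahashi, Marino, Szabo

By the first rule: Ferreira, Mbeki, Marchetti, Nguyen and Takahashi (each accorded doyen status); then Marino and Szabo (both not accorded doyen status).
Among Ferreira, Mbeki, Marchetti, Nguyen and Takahashi, by class of mission: Ferreira (Ambassador) before Mbeki (High Commissioner) before Marchetti (Minister Resident) before Nguyen and Takahashi (Chargé d'affaires).
Among Nguyen and Takahashi, alphabetically by surname: Nguyen before Takahashi.
Marino and Szabo are each Ambassador, so the next rule applies.
Among Marino and Szabo, alphabetically by surname: Marino before Szabo.
Full order: Ferreira, Mbeki, Marchetti, Nguyen, Takahashi, Marino, Szabo.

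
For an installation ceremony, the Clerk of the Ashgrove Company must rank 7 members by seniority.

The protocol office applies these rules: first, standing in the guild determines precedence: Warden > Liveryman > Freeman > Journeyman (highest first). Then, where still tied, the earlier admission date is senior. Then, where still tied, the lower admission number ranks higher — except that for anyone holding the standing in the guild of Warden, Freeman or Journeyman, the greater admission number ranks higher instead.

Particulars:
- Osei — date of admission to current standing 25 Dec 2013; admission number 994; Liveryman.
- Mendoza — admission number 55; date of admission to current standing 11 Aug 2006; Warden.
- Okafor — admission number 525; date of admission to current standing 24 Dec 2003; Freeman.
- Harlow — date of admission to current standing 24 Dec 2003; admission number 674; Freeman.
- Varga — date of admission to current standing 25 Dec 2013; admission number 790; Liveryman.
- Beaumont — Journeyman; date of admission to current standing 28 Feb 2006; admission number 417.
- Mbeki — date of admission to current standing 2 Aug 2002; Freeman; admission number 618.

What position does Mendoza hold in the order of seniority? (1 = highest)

1

By standing in the guild: Mendoza (Warden); then Varga and Osei (Liveryman); then Mbeki, Harlow and Okafor (Freeman); then Beaumont (Journeyman).
Varga and Osei both have date of admission to current standing 25 Dec 2013, so the next rule applies.
Among Varga and Osei, by admission number (lower first): Varga (790) before Osei (994).
Among Mbeki, Harlow and Okafor, by date of admission to current standing (earlier first): Mbeki (2 Aug 2002) before Harlow and Okafor (24 Dec 2003).
Among Harlow and Okafor, by admission number (higher first) (reversed rule for this group): Harlow (674) before Okafor (525).
Order: Mendoza, Varga, Osei, Mbeki, Harlow, Okafor, Beaumont. So position 1.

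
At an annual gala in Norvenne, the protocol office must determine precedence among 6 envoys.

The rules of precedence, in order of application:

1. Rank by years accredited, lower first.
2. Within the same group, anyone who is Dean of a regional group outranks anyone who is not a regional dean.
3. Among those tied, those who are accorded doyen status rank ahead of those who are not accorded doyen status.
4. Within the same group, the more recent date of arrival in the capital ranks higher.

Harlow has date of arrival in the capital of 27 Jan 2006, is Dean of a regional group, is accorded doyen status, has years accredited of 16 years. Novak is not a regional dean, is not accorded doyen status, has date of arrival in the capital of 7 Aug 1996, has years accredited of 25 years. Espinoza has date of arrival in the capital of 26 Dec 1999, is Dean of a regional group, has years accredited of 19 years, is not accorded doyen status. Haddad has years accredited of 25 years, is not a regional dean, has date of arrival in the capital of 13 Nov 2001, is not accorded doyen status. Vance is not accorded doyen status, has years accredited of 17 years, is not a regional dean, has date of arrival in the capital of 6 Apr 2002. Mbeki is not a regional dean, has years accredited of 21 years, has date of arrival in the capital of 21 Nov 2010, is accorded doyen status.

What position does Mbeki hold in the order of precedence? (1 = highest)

By years accredited (lower first): Harlow (16 years); then Vance (17 years); then Espinoza (19 years); then Mbeki (21 years); then Haddad and Novak (both 25 years).
Haddad and Novak are each not a regional dean, so the next rule applies.
Haddad and Novak are each not accorded doyen status, so the next rule applies.
Among Haddad and Novak, by date of arrival in the capital (later first): Haddad (13 Nov 2001) before Novak (7 Aug 1996).
Order: Harlow, Vance, Espinoza, Mbeki, Haddad, Novak. So position 4.

4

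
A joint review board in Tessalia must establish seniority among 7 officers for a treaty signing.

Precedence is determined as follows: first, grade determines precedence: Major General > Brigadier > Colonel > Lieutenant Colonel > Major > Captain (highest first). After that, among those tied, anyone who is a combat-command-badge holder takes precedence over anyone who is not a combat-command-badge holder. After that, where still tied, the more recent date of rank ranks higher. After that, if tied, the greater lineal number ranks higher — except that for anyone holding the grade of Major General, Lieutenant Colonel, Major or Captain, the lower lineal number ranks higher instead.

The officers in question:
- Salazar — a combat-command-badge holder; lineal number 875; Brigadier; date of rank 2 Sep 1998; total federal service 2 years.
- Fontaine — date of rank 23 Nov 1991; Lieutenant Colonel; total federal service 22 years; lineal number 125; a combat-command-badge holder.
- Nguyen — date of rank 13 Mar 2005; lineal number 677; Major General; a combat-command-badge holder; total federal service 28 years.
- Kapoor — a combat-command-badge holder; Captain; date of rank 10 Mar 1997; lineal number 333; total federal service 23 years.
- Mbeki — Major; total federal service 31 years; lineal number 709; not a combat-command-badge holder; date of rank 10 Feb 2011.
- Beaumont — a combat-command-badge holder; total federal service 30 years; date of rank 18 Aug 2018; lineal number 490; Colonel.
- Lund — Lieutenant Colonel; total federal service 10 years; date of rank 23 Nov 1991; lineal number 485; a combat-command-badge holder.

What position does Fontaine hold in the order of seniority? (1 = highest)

4

By grade: Nguyen (Major General); then Salazar (Brigadier); then Beaumont (Colonel); then Fontaine and Lund (Lieutenant Colonel); then Mbeki (Major); then Kapoor (Captain).
Fontaine and Lund are each a combat-command-badge holder, so the next rule applies.
Fontaine and Lund both have date of rank 23 Nov 1991, so the next rule applies.
Among Fontaine and Lund, by lineal number (lower first) (reversed rule for this group): Fontaine (125) before Lund (485).
Order: Nguyen, Salazar, Beaumont, Fontaine, Lund, Mbeki, Kapoor. So position 4.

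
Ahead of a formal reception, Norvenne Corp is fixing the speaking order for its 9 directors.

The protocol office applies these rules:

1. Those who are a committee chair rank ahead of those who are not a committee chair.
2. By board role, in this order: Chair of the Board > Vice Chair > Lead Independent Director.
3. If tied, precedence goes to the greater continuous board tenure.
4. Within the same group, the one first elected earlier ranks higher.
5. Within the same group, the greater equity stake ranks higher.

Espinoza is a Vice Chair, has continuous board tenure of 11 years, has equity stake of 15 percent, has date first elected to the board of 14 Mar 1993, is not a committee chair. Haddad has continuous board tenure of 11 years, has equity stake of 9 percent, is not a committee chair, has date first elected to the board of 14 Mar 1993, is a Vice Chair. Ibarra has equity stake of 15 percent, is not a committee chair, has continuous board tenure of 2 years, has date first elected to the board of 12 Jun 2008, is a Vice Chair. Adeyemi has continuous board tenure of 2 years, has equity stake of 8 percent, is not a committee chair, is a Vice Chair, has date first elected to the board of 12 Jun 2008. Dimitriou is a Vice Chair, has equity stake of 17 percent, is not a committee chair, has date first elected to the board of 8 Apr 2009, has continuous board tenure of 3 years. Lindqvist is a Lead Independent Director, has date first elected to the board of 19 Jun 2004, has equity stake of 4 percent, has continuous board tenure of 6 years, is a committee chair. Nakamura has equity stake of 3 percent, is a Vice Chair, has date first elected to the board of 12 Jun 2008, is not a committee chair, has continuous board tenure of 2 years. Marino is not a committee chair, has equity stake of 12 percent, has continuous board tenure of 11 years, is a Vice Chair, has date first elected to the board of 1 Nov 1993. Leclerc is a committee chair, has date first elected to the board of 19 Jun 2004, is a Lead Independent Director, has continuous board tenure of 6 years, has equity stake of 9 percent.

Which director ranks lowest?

Nakamura

By the first rule: Leclerc and Lindqvist (both a committee chair); then Espinoza, Haddad, Marino, Dimitriou, Ibarra, Adeyemi and Nakamura (each not a committee chair).
Leclerc and Lindqvist are each Lead Independent Director, so the next rule applies.
Leclerc and Lindqvist both have continuous board tenure 6 years, so the next rule applies.
Leclerc and Lindqvist both have date first elected to the board 19 Jun 2004, so the next rule applies.
Among Leclerc and Lindqvist, by equity stake (higher first): Leclerc (9 percent) before Lindqvist (4 percent).
Espinoza, Haddad, Marino, Dimitriou, Ibarra, Adeyemi and Nakamura are each Vice Chair, so the next rule applies.
Among Espinoza, Haddad, Marino, Dimitriou, Ibarra, Adeyemi and Nakamura, by continuous board tenure (higher first): Espinoza, Haddad and Marino (11 years) before Dimitriou (3 years) before Ibarra, Adeyemi and Nakamura (2 years).
Among Espinoza, Haddad and Marino, by date first elected to the board (earlier first): Espinoza and Haddad (14 Mar 1993) before Marino (1 Nov 1993).
Among Espinoza and Haddad, by equity stake (higher first): Espinoza (15 percent) before Haddad (9 percent).
Ibarra, Adeyemi and Nakamura all have date first elected to the board 12 Jun 2008, so the next rule applies.
Among Ibarra, Adeyemi and Nakamura, by equity stake (higher first): Ibarra (15 percent) before Adeyemi (8 percent) before Nakamura (3 percent).
Order: Leclerc, Lindqvist, Espinoza, Haddad, Marino, Dimitriou, Ibarra, Adeyemi, Nakamura.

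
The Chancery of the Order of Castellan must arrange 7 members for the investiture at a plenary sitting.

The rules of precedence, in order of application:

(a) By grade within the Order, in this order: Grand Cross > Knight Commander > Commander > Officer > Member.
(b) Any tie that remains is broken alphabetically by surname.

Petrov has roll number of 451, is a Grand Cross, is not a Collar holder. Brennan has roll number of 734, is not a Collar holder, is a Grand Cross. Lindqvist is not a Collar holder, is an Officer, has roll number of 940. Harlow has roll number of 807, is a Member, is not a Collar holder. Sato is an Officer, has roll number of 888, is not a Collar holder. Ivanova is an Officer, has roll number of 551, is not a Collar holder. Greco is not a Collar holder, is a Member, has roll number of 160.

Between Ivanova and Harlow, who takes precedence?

By grade within the Order: Brennan and Petrov (Grand Cross); then Ivanova, Lindqvist and Sato (Officer); then Greco and Harlow (Member).
Among Brennan and Petrov, alphabetically by surname: Brennan before Petrov.
Among Ivanova, Lindqvist and Sato, alphabetically by surname: Ivanova before Lindqvist before Sato.
Among Greco and Harlow, alphabetically by surname: Greco before Harlow.
So Ivanova takes precedence.

Ivanova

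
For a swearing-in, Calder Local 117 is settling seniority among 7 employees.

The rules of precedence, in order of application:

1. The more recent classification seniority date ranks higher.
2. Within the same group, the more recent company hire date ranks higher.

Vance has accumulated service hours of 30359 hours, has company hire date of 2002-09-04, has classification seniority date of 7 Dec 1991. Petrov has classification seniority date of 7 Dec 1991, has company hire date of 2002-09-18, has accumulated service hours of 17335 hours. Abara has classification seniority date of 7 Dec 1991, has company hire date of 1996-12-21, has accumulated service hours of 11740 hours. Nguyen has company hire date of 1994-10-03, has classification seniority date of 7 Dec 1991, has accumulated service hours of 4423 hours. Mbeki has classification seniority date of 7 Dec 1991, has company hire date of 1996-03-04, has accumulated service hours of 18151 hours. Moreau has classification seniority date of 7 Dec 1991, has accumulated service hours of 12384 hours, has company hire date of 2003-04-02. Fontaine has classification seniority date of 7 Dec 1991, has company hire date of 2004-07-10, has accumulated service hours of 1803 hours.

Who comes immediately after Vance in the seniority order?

Abara

By classification seniority date (later first): Fontaine, Moreau, Petrov, Vance, Abara, Mbeki and Nguyen (each 7 Dec 1991).
Among Fontaine, Moreau, Petrov, Vance, Abara, Mbeki and Nguyen, by company hire date (later first): Fontaine (2004-07-10) before Moreau (2003-04-02) before Petrov (2002-09-18) before Vance (2002-09-04) before Abara (1996-12-21) before Mbeki (1996-03-04) before Nguyen (1994-10-03).
Order: Fontaine, Moreau, Petrov, Vance, Abara, Mbeki, Nguyen.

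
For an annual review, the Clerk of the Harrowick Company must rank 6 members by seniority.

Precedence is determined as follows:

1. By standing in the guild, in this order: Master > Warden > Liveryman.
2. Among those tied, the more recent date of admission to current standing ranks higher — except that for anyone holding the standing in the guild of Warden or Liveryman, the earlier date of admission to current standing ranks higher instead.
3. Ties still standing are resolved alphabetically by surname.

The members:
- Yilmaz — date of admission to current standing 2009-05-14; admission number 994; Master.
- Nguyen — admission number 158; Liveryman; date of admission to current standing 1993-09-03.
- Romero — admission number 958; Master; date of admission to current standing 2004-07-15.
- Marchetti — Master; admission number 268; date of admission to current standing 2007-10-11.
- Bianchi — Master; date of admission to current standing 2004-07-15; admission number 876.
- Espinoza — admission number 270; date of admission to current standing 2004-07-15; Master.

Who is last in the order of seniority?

Nguyen

By standing in the guild: Yilmaz, Marchetti, Bianchi, Espinoza and Romero (Master); then Nguyen (Liveryman).
Among Yilmaz, Marchetti, Bianchi, Espinoza and Romero, by date of admission to current standing (later first): Yilmaz (2009-05-14) before Marchetti (2007-10-11) before Bianchi, Espinoza and Romero (2004-07-15).
Among Bianchi, Espinoza and Romero, alphabetically by surname: Bianchi before Espinoza before Romero.
Order: Yilmaz, Marchetti, Bianchi, Espinoza, Romero, Nguyen.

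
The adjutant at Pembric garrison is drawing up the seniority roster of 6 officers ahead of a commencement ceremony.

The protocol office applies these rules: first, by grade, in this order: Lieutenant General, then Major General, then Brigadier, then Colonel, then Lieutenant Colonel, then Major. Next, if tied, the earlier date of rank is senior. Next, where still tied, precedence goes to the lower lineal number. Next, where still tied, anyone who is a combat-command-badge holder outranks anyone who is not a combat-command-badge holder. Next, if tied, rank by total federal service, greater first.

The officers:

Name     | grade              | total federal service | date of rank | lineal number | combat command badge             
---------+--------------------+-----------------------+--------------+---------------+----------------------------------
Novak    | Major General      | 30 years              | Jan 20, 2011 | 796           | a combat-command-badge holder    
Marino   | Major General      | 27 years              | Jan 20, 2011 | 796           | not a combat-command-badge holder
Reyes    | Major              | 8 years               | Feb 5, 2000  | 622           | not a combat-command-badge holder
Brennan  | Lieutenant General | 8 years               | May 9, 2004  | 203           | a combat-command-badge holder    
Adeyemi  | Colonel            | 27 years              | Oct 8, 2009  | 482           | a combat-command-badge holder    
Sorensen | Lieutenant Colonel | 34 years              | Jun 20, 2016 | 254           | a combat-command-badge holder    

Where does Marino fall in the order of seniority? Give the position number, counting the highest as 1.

3

By grade: Brennan (Lieutenant General); then Novak and Marino (Major General); then Adeyemi (Colonel); then Sorensen (Lieutenant Colonel); then Reyes (Major).
Novak and Marino both have date of rank Jan 20, 2011, so the next rule applies.
Novak and Marino both have lineal number 796, so the next rule applies.
Among Novak and Marino, a combat-command-badge holder before not a combat-command-badge holder: Novak (a combat-command-badge holder) before Marino (not a combat-command-badge holder).
Order: Brennan, Novak, Marino, Adeyemi, Sorensen, Reyes. So position 3.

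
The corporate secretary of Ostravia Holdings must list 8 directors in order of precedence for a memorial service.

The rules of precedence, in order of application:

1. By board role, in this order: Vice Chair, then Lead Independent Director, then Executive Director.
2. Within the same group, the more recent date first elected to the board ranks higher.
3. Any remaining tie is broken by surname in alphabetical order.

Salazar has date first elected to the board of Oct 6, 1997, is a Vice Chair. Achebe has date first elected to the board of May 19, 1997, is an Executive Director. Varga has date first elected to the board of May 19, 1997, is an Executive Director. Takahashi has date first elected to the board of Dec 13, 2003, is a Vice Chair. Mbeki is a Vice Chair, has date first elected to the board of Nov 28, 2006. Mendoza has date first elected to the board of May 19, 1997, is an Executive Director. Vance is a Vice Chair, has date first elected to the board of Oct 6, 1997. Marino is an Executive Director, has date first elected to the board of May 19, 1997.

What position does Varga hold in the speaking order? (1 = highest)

8

By board role: Mbeki, Takahashi, Salazar and Vance (Vice Chair); then Achebe, Marino, Mendoza and Varga (Executive Director).
Among Mbeki, Takahashi, Salazar and Vance, by date first elected to the board (later first): Mbeki (Nov 28, 2006) before Takahashi (Dec 13, 2003) before Salazar and Vance (Oct 6, 1997).
Among Salazar and Vance, alphabetically by surname: Salazar before Vance.
Achebe, Marino, Mendoza and Varga all have date first elected to the board May 19, 1997, so the next rule applies.
Among Achebe, Marino, Mendoza and Varga, alphabetically by surname: Achebe before Marino before Mendoza before Varga.
Order: Mbeki, Takahashi, Salazar, Vance, Achebe, Marino, Mendoza, Varga. So position 8.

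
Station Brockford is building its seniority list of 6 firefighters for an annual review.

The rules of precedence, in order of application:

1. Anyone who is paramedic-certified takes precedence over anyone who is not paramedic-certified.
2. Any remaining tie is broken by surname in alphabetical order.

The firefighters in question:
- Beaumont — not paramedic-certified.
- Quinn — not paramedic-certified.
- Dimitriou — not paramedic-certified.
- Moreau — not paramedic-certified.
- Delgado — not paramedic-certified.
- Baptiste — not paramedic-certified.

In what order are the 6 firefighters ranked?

By the first rule: Baptiste, Beaumont, Delgado, Dimitriou, Moreau and Quinn (each not paramedic-certified).
Among Baptiste, Beaumont, Delgado, Dimitriou, Moreau and Quinn, alphabetically by surname: Baptiste before Beaumont before Delgado before Dimitriou before Moreau before Quinn.
Full order: Baptiste, Beaumont, Delgado, Dimitriou, Moreau, Quinn.

Baptiste, Beaumont, Delgado, Dimitriou, Moreau, Quinn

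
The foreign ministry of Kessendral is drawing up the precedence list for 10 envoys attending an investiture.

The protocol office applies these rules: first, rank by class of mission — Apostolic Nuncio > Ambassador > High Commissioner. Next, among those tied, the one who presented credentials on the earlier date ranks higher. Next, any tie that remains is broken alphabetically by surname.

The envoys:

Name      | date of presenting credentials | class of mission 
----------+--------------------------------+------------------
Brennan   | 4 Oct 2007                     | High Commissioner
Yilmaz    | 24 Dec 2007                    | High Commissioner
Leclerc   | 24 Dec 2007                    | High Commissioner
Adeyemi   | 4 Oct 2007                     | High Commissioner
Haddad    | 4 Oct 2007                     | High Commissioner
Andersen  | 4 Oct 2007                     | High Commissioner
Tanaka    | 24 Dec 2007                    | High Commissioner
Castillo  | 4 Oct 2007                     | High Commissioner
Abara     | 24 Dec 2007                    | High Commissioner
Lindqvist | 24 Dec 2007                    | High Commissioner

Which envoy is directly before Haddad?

By class of mission: Adeyemi, Andersen, Brennan, Castillo, Haddad, Abara, Leclerc, Lindqvist, Tanaka and Yilmaz (High Commissioner).
Among Adeyemi, Andersen, Brennan, Castillo, Haddad, Abara, Leclerc, Lindqvist, Tanaka and Yilmaz, by date of presenting credentials (earlier first): Adeyemi, Andersen, Brennan, Castillo and Haddad (4 Oct 2007) before Abara, Leclerc, Lindqvist, Tanaka and Yilmaz (24 Dec 2007).
Among Adeyemi, Andersen, Brennan, Castillo and Haddad, alphabetically by surname: Adeyemi before Andersen before Brennan before Castillo before Haddad.
Among Abara, Leclerc, Lindqvist, Tanaka and Yilmaz, alphabetically by surname: Abara before Leclerc before Lindqvist before Tanaka before Yilmaz.
Order: Adeyemi, Andersen, Brennan, Castillo, Haddad, Abara, Leclerc, Lindqvist, Tanaka, Yilmaz.

Castillo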